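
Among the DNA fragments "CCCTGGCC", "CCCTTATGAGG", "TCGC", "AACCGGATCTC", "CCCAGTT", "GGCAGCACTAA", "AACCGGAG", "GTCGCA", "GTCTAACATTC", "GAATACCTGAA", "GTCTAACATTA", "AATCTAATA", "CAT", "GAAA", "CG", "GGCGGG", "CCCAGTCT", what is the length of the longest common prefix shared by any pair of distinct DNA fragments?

Look for the deepest trie node that still has at least two words in its subtree.
"GTCTAACATTA" and "GTCTAACATTC" agree on "GTCTAACATT" (10 characters) before diverging; nothing deeper is shared.
Longest shared-prefix length: 10

10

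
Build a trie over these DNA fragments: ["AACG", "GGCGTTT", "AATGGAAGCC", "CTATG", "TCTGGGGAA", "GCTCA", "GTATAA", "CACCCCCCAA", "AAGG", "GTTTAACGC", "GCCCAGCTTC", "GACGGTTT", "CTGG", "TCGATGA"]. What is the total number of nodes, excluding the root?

82

For each word, the new-node count is its length minus the longest prefix already in the trie:
  "AACG" → 4 new (A, A, C, G)
  "GGCGTTT" → 7 new (G, G, C, G, T, T, T)
  "AATGGAAGCC" → prefix "AA" already present; 8 new (T, G, G, A, A, G, C, C)
  "CTATG" → 5 new (C, T, A, T, G)
  "TCTGGGGAA" → 9 new (T, C, T, G, G, G, G, A, A)
  "GCTCA" → prefix "G" already present; 4 new (C, T, C, A)
  "GTATAA" → prefix "G" already present; 5 new (T, A, T, A, A)
  "CACCCCCCAA" → prefix "C" already present; 9 new (A, C, C, C, C, C, C, A, A)
  "AAGG" → prefix "AA" already present; 2 new (G, G)
  "GTTTAACGC" → prefix "GT" already present; 7 new (T, T, A, A, C, G, C)
  "GCCCAGCTTC" → prefix "GC" already present; 8 new (C, C, A, G, C, T, T, C)
  "GACGGTTT" → prefix "G" already present; 7 new (A, C, G, G, T, T, T)
  "CTGG" → prefix "CT" already present; 2 new (G, G)
  "TCGATGA" → prefix "TC" already present; 5 new (G, A, T, G, A)
Total nodes = 4 + 7 + 8 + 5 + 9 + 4 + 5 + 9 + 2 + 7 + 8 + 7 + 2 + 5 = 82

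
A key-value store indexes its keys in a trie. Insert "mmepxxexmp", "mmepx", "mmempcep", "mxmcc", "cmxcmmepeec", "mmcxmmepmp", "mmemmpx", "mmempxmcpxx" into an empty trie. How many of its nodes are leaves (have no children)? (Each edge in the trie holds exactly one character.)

Leaves are exactly the stored words that no other stored word extends.
Those words: "cmxcmmepeec", "mmcxmmepmp", "mmemmpx", "mmempcep", "mmempxmcpxx", "mmepxxexmp", "mxmcc"
Leaf count: 7

7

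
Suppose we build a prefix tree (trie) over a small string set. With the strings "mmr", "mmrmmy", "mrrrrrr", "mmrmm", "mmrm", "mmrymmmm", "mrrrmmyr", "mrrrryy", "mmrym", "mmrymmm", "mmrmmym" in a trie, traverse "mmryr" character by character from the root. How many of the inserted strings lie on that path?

1

Traverse "mmryr" character by character; count nodes along the way that are marked as word ends.
Prefixes of the query that are stored words: "mmr"
Count: 1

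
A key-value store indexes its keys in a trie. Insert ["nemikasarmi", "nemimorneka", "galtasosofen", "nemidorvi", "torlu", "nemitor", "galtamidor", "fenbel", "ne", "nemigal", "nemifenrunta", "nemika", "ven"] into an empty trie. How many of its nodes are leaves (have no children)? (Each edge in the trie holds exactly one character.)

11

A leaf is a node with no children — equivalently, the end of a word that is not a proper prefix of any other stored word.
Those words: "fenbel", "galtamidor", "galtasosofen", "nemidorvi", "nemifenrunta", "nemigal", "nemikasarmi", "nemimorneka", "nemitor", "torlu", "ven"
Leaf count: 11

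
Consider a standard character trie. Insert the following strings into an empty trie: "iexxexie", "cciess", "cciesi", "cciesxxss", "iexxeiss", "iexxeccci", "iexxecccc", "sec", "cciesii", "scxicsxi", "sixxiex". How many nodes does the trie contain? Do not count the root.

Trace insertions, counting only characters that open a new branch:
  "iexxexie" → 8 new (i, e, x, x, e, x, i, e)
  "cciess" → 6 new (c, c, i, e, s, s)
  "cciesi" → prefix "ccies" already present; 1 new (i)
  "cciesxxss" → prefix "ccies" already present; 4 new (x, x, s, s)
  "iexxeiss" → prefix "iexxe" already present; 3 new (i, s, s)
  "iexxeccci" → prefix "iexxe" already present; 4 new (c, c, c, i)
  "iexxecccc" → prefix "iexxeccc" already present; 1 new (c)
  "sec" → 3 new (s, e, c)
  "cciesii" → prefix "cciesi" already present; 1 new (i)
  "scxicsxi" → prefix "s" already present; 7 new (c, x, i, c, s, x, i)
  "sixxiex" → prefix "s" already present; 6 new (i, x, x, i, e, x)
Total nodes = 8 + 6 + 1 + 4 + 3 + 4 + 1 + 3 + 1 + 7 + 6 = 44

44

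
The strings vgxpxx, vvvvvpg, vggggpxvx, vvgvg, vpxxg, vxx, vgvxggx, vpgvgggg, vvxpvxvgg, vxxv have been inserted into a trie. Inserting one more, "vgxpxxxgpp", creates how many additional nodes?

The longest prefix of "vgxpxxxgpp" already in the trie is "vgxpxx" (length 6).
New nodes needed: |"vgxpxxxgpp"| − 6 = 10 − 6 = 4.

4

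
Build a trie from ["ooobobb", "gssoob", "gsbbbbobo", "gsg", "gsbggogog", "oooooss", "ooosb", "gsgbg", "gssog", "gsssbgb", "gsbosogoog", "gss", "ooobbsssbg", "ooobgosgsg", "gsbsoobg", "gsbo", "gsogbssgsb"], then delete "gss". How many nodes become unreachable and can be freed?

0

After clearing the end-marker at "gss", prune upward until reaching a node still needed by another word.
Every node on "gss" is still needed (e.g. by "gssoob"), so nothing is freed.
Nodes removed: 0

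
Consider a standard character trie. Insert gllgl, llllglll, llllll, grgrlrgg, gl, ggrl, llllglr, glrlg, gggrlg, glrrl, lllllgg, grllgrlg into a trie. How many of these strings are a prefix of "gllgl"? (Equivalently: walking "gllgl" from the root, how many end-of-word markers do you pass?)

2

Check each prefix of "gllgl" against the stored set — each match is an end-marker on the path.
Prefixes of the query that are stored words: "gl", "gllgl"
Count: 2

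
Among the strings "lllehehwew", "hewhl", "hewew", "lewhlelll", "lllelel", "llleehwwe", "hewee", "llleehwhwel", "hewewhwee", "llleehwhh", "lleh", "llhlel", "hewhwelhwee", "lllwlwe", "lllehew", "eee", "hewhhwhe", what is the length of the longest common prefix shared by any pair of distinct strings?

The deepest shared node is where two words last agree before diverging.
"llleehwhh" and "llleehwhwel" agree on "llleehwh" (8 characters) before diverging; nothing deeper is shared.
Longest shared-prefix length: 8

8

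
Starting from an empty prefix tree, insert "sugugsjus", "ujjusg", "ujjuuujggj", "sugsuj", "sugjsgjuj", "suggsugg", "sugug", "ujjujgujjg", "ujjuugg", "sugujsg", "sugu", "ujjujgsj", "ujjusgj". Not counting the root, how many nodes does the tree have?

49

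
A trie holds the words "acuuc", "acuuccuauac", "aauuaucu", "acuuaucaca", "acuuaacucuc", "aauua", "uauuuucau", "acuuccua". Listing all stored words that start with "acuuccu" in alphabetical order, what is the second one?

Words with prefix "acuuccu", in lexicographic order: "acuuccua", "acuuccuauac"
Position 2: acuuccuauac

acuuccuauac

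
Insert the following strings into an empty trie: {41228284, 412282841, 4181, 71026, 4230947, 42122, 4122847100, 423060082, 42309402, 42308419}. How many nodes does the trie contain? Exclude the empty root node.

41

Trace insertions, counting only characters that open a new branch:
  "41228284" → 8 new (4, 1, 2, 2, 8, 2, 8, 4)
  "412282841" → prefix "41228284" already present; 1 new (1)
  "4181" → prefix "41" already present; 2 new (8, 1)
  "71026" → 5 new (7, 1, 0, 2, 6)
  "4230947" → prefix "4" already present; 6 new (2, 3, 0, 9, 4, 7)
  "42122" → prefix "42" already present; 3 new (1, 2, 2)
  "4122847100" → prefix "41228" already present; 5 new (4, 7, 1, 0, 0)
  "423060082" → prefix "4230" already present; 5 new (6, 0, 0, 8, 2)
  "42309402" → prefix "423094" already present; 2 new (0, 2)
  "42308419" → prefix "4230" already present; 4 new (8, 4, 1, 9)
Total nodes = 8 + 1 + 2 + 5 + 6 + 3 + 5 + 5 + 2 + 4 = 41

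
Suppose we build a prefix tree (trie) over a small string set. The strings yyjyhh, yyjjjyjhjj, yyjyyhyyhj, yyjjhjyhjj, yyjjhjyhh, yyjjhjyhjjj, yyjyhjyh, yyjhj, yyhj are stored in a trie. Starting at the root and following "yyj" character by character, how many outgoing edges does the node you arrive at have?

3

Follow the path "yyj" to its node, then look at its outgoing edges.
Distinct next characters after "yyj": h, j, y.
That node has 3 child edges.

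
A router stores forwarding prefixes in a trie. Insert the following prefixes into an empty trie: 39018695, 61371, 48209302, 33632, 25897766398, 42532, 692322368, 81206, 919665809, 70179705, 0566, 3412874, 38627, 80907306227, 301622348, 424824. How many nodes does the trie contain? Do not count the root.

106

For each word, the new-node count is its length minus the longest prefix already in the trie:
  "39018695" → 8 new (3, 9, 0, 1, 8, 6, 9, 5)
  "61371" → 5 new (6, 1, 3, 7, 1)
  "48209302" → 8 new (4, 8, 2, 0, 9, 3, 0, 2)
  "33632" → prefix "3" already present; 4 new (3, 6, 3, 2)
  "25897766398" → 11 new (2, 5, 8, 9, 7, 7, 6, 6, 3, 9, 8)
  "42532" → prefix "4" already present; 4 new (2, 5, 3, 2)
  "692322368" → prefix "6" already present; 8 new (9, 2, 3, 2, 2, 3, 6, 8)
  "81206" → 5 new (8, 1, 2, 0, 6)
  "919665809" → 9 new (9, 1, 9, 6, 6, 5, 8, 0, 9)
  "70179705" → 8 new (7, 0, 1, 7, 9, 7, 0, 5)
  "0566" → 4 new (0, 5, 6, 6)
  "3412874" → prefix "3" already present; 6 new (4, 1, 2, 8, 7, 4)
  "38627" → prefix "3" already present; 4 new (8, 6, 2, 7)
  "80907306227" → prefix "8" already present; 10 new (0, 9, 0, 7, 3, 0, 6, 2, 2, 7)
  "301622348" → prefix "3" already present; 8 new (0, 1, 6, 2, 2, 3, 4, 8)
  "424824" → prefix "42" already present; 4 new (4, 8, 2, 4)
Total nodes = 8 + 5 + 8 + 4 + 11 + 4 + 8 + 5 + 9 + 8 + 4 + 6 + 4 + 10 + 8 + 4 = 106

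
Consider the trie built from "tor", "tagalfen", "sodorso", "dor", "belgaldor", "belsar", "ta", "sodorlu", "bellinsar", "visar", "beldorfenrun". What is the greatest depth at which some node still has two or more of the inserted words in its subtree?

5

The deepest shared node is where two words last agree before diverging.
e.g. "sodorlu" and "sodorso" share the prefix "sodor" of length 5; no pair shares a longer one.
Longest shared-prefix length: 5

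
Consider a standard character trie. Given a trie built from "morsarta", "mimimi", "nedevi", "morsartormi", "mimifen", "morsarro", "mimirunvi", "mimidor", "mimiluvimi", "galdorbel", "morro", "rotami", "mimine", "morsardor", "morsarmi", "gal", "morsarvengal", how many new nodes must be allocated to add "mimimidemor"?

"mimimi" is already a path in the trie; the remaining "demor" must be added.
New nodes needed: |"mimimidemor"| − 6 = 11 − 6 = 5.

5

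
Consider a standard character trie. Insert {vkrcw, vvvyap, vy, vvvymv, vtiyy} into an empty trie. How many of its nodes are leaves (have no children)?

Leaves are exactly the stored words that no other stored word extends.
Those words: "vkrcw", "vtiyy", "vvvyap", "vvvymv", "vy"
Leaf count: 5

5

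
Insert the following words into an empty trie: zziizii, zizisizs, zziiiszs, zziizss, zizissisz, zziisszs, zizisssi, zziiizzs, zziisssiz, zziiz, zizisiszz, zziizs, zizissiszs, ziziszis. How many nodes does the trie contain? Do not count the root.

Trace insertions, counting only characters that open a new branch:
  "zziizii" → 7 new (z, z, i, i, z, i, i)
  "zizisizs" → prefix "z" already present; 7 new (i, z, i, s, i, z, s)
  "zziiiszs" → prefix "zzii" already present; 4 new (i, s, z, s)
  "zziizss" → prefix "zziiz" already present; 2 new (s, s)
  "zizissisz" → prefix "zizis" already present; 4 new (s, i, s, z)
  "zziisszs" → prefix "zzii" already present; 4 new (s, s, z, s)
  "zizisssi" → prefix "ziziss" already present; 2 new (s, i)
  "zziiizzs" → prefix "zziii" already present; 3 new (z, z, s)
  "zziisssiz" → prefix "zziiss" already present; 3 new (s, i, z)
  "zziiz" → prefix "zziiz" already present; 0 new (none)
  "zizisiszz" → prefix "zizisi" already present; 3 new (s, z, z)
  "zziizs" → prefix "zziizs" already present; 0 new (none)
  "zizissiszs" → prefix "zizissisz" already present; 1 new (s)
  "ziziszis" → prefix "zizis" already present; 3 new (z, i, s)
Total nodes = 7 + 7 + 4 + 2 + 4 + 4 + 2 + 3 + 3 + 0 + 3 + 0 + 1 + 3 = 43

43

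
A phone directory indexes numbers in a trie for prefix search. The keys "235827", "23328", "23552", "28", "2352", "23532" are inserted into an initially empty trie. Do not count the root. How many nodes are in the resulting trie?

For each word, the new-node count is its length minus the longest prefix already in the trie:
  "235827" → 6 new (2, 3, 5, 8, 2, 7)
  "23328" → prefix "23" already present; 3 new (3, 2, 8)
  "23552" → prefix "235" already present; 2 new (5, 2)
  "28" → prefix "2" already present; 1 new (8)
  "2352" → prefix "235" already present; 1 new (2)
  "23532" → prefix "235" already present; 2 new (3, 2)
Total nodes = 6 + 3 + 2 + 1 + 1 + 2 = 15

15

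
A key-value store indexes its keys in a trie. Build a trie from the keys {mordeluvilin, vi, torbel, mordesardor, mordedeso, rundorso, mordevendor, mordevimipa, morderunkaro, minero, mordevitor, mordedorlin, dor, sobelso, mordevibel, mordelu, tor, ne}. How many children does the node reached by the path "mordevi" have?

3

Follow the path "mordevi" to its node, then look at its outgoing edges.
Characters that immediately follow "mordevi" among the stored strings: {b, m, t}.
That node has 3 child edges.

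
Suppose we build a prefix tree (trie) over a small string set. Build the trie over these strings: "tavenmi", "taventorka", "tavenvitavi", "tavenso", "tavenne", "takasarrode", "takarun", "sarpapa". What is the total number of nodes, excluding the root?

For each word, the new-node count is its length minus the longest prefix already in the trie:
  "tavenmi" → 7 new (t, a, v, e, n, m, i)
  "taventorka" → prefix "taven" already present; 5 new (t, o, r, k, a)
  "tavenvitavi" → prefix "taven" already present; 6 new (v, i, t, a, v, i)
  "tavenso" → prefix "taven" already present; 2 new (s, o)
  "tavenne" → prefix "taven" already present; 2 new (n, e)
  "takasarrode" → prefix "ta" already present; 9 new (k, a, s, a, r, r, o, d, e)
  "takarun" → prefix "taka" already present; 3 new (r, u, n)
  "sarpapa" → 7 new (s, a, r, p, a, p, a)
Total nodes = 7 + 5 + 6 + 2 + 2 + 9 + 3 + 7 = 41

41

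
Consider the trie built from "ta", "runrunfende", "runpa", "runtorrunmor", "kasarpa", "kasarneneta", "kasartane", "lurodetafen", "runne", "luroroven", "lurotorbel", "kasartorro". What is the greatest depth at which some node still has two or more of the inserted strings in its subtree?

6

Look for the deepest trie node that still has at least two words in its subtree.
"kasartane" and "kasartorro" agree on "kasart" (6 characters) before diverging; nothing deeper is shared.
Longest shared-prefix length: 6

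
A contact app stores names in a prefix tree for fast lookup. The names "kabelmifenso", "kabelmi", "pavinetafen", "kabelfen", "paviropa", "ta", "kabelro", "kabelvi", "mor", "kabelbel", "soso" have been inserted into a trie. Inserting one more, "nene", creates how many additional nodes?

No existing word starts with "n", so every character of "nene" needs a new node.
4 − 0 = 4 new nodes.

4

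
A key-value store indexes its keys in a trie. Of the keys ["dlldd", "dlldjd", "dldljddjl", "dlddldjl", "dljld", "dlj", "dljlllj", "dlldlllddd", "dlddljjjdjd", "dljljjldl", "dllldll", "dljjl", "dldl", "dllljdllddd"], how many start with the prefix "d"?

14

Filter for entries beginning with "d":
Words under "d": dlddldjl, dlddljjjdjd, dldl, dldljddjl, dlj, dljjl, dljld, dljljjldl, dljlllj, dlldd, dlldjd, dlldlllddd, dllldll, dllljdllddd
Count: 14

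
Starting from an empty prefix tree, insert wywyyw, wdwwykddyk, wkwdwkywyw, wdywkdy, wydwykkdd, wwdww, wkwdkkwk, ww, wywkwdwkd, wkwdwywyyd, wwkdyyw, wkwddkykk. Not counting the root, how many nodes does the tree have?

65

Count nodes per top-level branch (shared prefixes stored once):
  'w'-branch (wdwwykddyk, wdywkdy, wkwddkykk, wkwdkkwk, wkwdwkywyw, wkwdwywyyd, ww, wwdww, wwkdyyw, wydwykkdd, wywkwdwkd, wywyyw): 65 nodes
Sum: 65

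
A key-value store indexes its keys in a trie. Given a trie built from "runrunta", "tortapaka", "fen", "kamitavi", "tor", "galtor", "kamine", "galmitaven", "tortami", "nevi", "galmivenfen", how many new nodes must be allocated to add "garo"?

2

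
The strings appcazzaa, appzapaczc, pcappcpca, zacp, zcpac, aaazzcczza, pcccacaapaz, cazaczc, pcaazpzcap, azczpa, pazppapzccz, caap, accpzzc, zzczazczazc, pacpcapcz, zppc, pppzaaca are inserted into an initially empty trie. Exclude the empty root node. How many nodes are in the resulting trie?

Insert word by word; a character creates a node only if that edge doesn't already exist:
  "appcazzaa" → 9 new (a, p, p, c, a, z, z, a, a)
  "appzapaczc" → prefix "app" already present; 7 new (z, a, p, a, c, z, c)
  "pcappcpca" → 9 new (p, c, a, p, p, c, p, c, a)
  "zacp" → 4 new (z, a, c, p)
  "zcpac" → prefix "z" already present; 4 new (c, p, a, c)
  "aaazzcczza" → prefix "a" already present; 9 new (a, a, z, z, c, c, z, z, a)
  "pcccacaapaz" → prefix "pc" already present; 9 new (c, c, a, c, a, a, p, a, z)
  "cazaczc" → 7 new (c, a, z, a, c, z, c)
  "pcaazpzcap" → prefix "pca" already present; 7 new (a, z, p, z, c, a, p)
  "azczpa" → prefix "a" already present; 5 new (z, c, z, p, a)
  "pazppapzccz" → prefix "p" already present; 10 new (a, z, p, p, a, p, z, c, c, z)
  "caap" → prefix "ca" already present; 2 new (a, p)
  "accpzzc" → prefix "a" already present; 6 new (c, c, p, z, z, c)
  "zzczazczazc" → prefix "z" already present; 10 new (z, c, z, a, z, c, z, a, z, c)
  "pacpcapcz" → prefix "pa" already present; 7 new (c, p, c, a, p, c, z)
  "zppc" → prefix "z" already present; 3 new (p, p, c)
  "pppzaaca" → prefix "p" already present; 7 new (p, p, z, a, a, c, a)
Total nodes = 9 + 7 + 9 + 4 + 4 + 9 + 9 + 7 + 7 + 5 + 10 + 2 + 6 + 10 + 7 + 3 + 7 = 115

115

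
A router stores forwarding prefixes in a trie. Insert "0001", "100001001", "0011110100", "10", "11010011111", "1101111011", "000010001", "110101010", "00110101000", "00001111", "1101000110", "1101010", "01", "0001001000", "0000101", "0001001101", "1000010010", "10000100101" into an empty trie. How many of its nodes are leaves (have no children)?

13

Leaves are exactly the stored words that no other stored word extends.
Those words: "000010001", "0000101", "00001111", "0001001000", "0001001101", "00110101000", "0011110100", "01", "10000100101", "1101000110", "11010011111", "110101010", "1101111011"
Leaf count: 13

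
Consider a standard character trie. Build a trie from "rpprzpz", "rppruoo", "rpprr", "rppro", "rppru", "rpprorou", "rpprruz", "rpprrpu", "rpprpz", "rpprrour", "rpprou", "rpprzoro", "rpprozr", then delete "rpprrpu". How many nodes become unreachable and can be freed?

2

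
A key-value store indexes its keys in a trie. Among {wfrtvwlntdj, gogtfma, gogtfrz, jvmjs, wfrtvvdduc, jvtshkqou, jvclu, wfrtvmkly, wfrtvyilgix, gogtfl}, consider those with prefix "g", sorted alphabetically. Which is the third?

gogtfrz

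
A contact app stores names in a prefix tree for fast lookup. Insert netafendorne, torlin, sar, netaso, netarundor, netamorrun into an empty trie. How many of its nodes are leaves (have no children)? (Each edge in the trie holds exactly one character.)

A leaf is a node with no children — equivalently, the end of a word that is not a proper prefix of any other stored word.
Those words: "netafendorne", "netamorrun", "netarundor", "netaso", "sar", "torlin"
Leaf count: 6

6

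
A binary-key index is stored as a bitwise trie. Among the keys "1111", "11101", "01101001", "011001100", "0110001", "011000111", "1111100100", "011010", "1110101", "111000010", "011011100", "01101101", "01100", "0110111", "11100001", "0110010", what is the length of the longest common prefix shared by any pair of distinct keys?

8

Look for the deepest trie node that still has at least two words in its subtree.
"11100001" and "111000010" agree on "11100001" (8 characters) before diverging; nothing deeper is shared.
Longest shared-prefix length: 8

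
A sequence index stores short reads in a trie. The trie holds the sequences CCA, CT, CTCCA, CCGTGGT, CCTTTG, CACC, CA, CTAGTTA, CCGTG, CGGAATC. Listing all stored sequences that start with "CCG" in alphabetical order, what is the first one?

CCGTG

Filter for "CCG…" and sort: "CCGTG", "CCGTGGT"
Position 1: CCGTG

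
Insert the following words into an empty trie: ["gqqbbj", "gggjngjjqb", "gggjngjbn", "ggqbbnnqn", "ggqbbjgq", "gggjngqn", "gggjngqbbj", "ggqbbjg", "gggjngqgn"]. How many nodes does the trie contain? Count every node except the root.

34

Insert word by word; a character creates a node only if that edge doesn't already exist:
  "gqqbbj" → 6 new (g, q, q, b, b, j)
  "gggjngjjqb" → prefix "g" already present; 9 new (g, g, j, n, g, j, j, q, b)
  "gggjngjbn" → prefix "gggjngj" already present; 2 new (b, n)
  "ggqbbnnqn" → prefix "gg" already present; 7 new (q, b, b, n, n, q, n)
  "ggqbbjgq" → prefix "ggqbb" already present; 3 new (j, g, q)
  "gggjngqn" → prefix "gggjng" already present; 2 new (q, n)
  "gggjngqbbj" → prefix "gggjngq" already present; 3 new (b, b, j)
  "ggqbbjg" → prefix "ggqbbjg" already present; 0 new (none)
  "gggjngqgn" → prefix "gggjngq" already present; 2 new (g, n)
Total nodes = 6 + 9 + 2 + 7 + 3 + 2 + 3 + 0 + 2 = 34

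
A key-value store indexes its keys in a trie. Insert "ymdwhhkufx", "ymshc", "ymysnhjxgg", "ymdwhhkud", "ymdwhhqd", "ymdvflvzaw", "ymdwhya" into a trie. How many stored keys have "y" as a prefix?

Traverse to the node for "y", then collect every word in that subtree.
Words under "y": ymdvflvzaw, ymdwhhkud, ymdwhhkufx, ymdwhhqd, ymdwhya, ymshc, ymysnhjxgg
Count: 7

7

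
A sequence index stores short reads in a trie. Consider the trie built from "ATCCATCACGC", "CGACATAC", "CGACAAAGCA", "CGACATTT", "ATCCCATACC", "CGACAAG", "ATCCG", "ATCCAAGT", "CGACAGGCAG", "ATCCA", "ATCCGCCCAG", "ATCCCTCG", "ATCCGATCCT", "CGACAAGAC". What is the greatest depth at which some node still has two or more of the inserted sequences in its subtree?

Look for the deepest trie node that still has at least two words in its subtree.
e.g. "CGACAAG" and "CGACAAGAC" share the prefix "CGACAAG" of length 7; no pair shares a longer one.
Longest shared-prefix length: 7

7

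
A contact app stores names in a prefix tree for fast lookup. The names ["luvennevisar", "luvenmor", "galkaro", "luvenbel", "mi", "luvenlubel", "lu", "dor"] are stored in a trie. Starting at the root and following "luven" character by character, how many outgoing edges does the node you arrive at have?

The children of the "luven" node are the distinct next characters among strings starting with "luven".
Characters that immediately follow "luven" among the stored strings: {b, l, m, n}.
That node has 4 child edges.

4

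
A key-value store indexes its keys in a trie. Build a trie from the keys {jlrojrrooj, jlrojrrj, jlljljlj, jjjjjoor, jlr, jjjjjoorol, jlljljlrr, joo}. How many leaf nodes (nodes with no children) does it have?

6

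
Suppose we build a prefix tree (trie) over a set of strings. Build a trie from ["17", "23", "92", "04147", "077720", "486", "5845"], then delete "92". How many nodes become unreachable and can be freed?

2

Walk "92" from the leaf back toward the root, removing each node that no remaining word uses.
No other word shares any prefix with "92", so all 2 of its nodes go.
Nodes removed: 2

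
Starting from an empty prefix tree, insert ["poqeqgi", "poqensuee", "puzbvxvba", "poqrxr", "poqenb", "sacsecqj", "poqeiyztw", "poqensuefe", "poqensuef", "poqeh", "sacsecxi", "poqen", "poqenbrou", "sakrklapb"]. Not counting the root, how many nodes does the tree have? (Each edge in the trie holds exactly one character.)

For each word, the new-node count is its length minus the longest prefix already in the trie:
  "poqeqgi" → 7 new (p, o, q, e, q, g, i)
  "poqensuee" → prefix "poqe" already present; 5 new (n, s, u, e, e)
  "puzbvxvba" → prefix "p" already present; 8 new (u, z, b, v, x, v, b, a)
  "poqrxr" → prefix "poq" already present; 3 new (r, x, r)
  "poqenb" → prefix "poqen" already present; 1 new (b)
  "sacsecqj" → 8 new (s, a, c, s, e, c, q, j)
  "poqeiyztw" → prefix "poqe" already present; 5 new (i, y, z, t, w)
  "poqensuefe" → prefix "poqensue" already present; 2 new (f, e)
  "poqensuef" → prefix "poqensuef" already present; 0 new (none)
  "poqeh" → prefix "poqe" already present; 1 new (h)
  "sacsecxi" → prefix "sacsec" already present; 2 new (x, i)
  "poqen" → prefix "poqen" already present; 0 new (none)
  "poqenbrou" → prefix "poqenb" already present; 3 new (r, o, u)
  "sakrklapb" → prefix "sa" already present; 7 new (k, r, k, l, a, p, b)
Total nodes = 7 + 5 + 8 + 3 + 1 + 8 + 5 + 2 + 0 + 1 + 2 + 0 + 3 + 7 = 52

52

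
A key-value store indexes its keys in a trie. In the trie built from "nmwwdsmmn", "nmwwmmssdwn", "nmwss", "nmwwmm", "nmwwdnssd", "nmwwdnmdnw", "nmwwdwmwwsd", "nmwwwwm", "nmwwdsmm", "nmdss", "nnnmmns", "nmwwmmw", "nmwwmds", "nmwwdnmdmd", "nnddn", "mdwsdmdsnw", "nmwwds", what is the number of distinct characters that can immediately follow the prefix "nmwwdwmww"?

1

Follow the path "nmwwdwmww" to its node, then look at its outgoing edges.
Distinct next characters after "nmwwdwmww": s.
That node has 1 child edge.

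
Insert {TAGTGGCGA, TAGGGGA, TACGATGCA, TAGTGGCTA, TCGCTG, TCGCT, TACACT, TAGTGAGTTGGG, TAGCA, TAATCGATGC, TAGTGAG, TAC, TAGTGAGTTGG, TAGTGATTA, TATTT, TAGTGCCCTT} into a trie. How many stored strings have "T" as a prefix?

Filter for entries beginning with "T":
Words under "T": TAATCGATGC, TAC, TACACT, TACGATGCA, TAGCA, TAGGGGA, TAGTGAG, TAGTGAGTTGG, TAGTGAGTTGGG, TAGTGATTA, TAGTGCCCTT, TAGTGGCGA, TAGTGGCTA, TATTT, TCGCT, TCGCTG
Count: 16

16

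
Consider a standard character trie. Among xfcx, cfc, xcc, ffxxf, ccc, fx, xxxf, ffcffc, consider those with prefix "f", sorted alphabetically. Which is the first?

ffcffc

Filter for "f…" and sort: "ffcffc", "ffxxf", "fx"
The 1st is ffcffc.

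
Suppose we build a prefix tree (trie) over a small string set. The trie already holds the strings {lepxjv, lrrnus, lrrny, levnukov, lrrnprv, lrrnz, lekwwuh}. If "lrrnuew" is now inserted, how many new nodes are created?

Walking "lrrnuew" from the root, the first 5 characters ("lrrnu") follow existing edges; "e" is the first miss.
New nodes needed: |"lrrnuew"| − 5 = 7 − 5 = 2.

2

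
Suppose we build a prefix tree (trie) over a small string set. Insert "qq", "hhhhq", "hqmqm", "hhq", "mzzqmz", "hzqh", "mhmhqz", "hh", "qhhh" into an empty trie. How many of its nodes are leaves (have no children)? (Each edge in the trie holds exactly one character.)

A leaf is a node with no children — equivalently, the end of a word that is not a proper prefix of any other stored word.
Those words: "hhhhq", "hhq", "hqmqm", "hzqh", "mhmhqz", "mzzqmz", "qhhh", "qq"
Leaf count: 8

8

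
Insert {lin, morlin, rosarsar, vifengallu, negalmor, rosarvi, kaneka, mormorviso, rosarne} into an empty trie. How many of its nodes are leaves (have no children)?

9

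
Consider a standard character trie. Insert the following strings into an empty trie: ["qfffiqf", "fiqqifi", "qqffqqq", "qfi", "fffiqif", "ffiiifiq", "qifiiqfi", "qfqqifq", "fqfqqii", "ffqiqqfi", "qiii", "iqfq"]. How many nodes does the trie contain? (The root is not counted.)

63

Trace insertions, counting only characters that open a new branch:
  "qfffiqf" → 7 new (q, f, f, f, i, q, f)
  "fiqqifi" → 7 new (f, i, q, q, i, f, i)
  "qqffqqq" → prefix "q" already present; 6 new (q, f, f, q, q, q)
  "qfi" → prefix "qf" already present; 1 new (i)
  "fffiqif" → prefix "f" already present; 6 new (f, f, i, q, i, f)
  "ffiiifiq" → prefix "ff" already present; 6 new (i, i, i, f, i, q)
  "qifiiqfi" → prefix "q" already present; 7 new (i, f, i, i, q, f, i)
  "qfqqifq" → prefix "qf" already present; 5 new (q, q, i, f, q)
  "fqfqqii" → prefix "f" already present; 6 new (q, f, q, q, i, i)
  "ffqiqqfi" → prefix "ff" already present; 6 new (q, i, q, q, f, i)
  "qiii" → prefix "qi" already present; 2 new (i, i)
  "iqfq" → 4 new (i, q, f, q)
Total nodes = 7 + 7 + 6 + 1 + 6 + 6 + 7 + 5 + 6 + 6 + 2 + 4 = 63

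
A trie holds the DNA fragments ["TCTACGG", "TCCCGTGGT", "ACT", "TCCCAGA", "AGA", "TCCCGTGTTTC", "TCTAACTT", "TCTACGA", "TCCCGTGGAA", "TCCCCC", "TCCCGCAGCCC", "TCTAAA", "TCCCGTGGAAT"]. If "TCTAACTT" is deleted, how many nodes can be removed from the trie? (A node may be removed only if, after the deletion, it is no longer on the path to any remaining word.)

3

Walk "TCTAACTT" from the leaf back toward the root, removing each node that no remaining word uses.
The suffix "CTT" (3 nodes) is used only by "TCTAACTT"; the node for "TCTAA" still has the child "A", so pruning stops there.
Nodes removed: 3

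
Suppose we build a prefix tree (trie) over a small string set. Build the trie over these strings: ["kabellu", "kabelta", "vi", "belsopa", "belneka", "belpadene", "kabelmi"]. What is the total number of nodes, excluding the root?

Count nodes per top-level branch (shared prefixes stored once):
  'b'-branch (belneka, belpadene, belsopa): 17 nodes
  'k'-branch (kabellu, kabelmi, kabelta): 11 nodes
  'v'-branch (vi): 2 nodes
Sum: 30

30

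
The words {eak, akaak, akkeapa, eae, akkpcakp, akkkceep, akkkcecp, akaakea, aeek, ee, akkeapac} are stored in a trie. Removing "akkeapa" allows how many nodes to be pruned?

0

After clearing the end-marker at "akkeapa", prune upward until reaching a node still needed by another word.
Every node on "akkeapa" is still needed (e.g. by "akkeapac"), so nothing is freed.
Nodes removed: 0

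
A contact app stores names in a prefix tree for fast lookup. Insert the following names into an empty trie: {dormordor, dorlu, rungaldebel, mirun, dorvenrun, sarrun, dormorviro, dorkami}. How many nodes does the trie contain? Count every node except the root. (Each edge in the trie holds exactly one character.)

47

Trace insertions, counting only characters that open a new branch:
  "dormordor" → 9 new (d, o, r, m, o, r, d, o, r)
  "dorlu" → prefix "dor" already present; 2 new (l, u)
  "rungaldebel" → 11 new (r, u, n, g, a, l, d, e, b, e, l)
  "mirun" → 5 new (m, i, r, u, n)
  "dorvenrun" → prefix "dor" already present; 6 new (v, e, n, r, u, n)
  "sarrun" → 6 new (s, a, r, r, u, n)
  "dormorviro" → prefix "dormor" already present; 4 new (v, i, r, o)
  "dorkami" → prefix "dor" already present; 4 new (k, a, m, i)
Total nodes = 9 + 2 + 11 + 5 + 6 + 6 + 4 + 4 = 47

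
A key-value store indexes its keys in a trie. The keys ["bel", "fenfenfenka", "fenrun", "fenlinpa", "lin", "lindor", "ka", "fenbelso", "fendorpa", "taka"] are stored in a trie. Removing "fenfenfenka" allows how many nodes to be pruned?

8

Walk "fenfenfenka" from the leaf back toward the root, removing each node that no remaining word uses.
The suffix "fenfenka" (8 nodes) is used only by "fenfenfenka"; the node for "fen" still has the child "r", so pruning stops there.
Nodes removed: 8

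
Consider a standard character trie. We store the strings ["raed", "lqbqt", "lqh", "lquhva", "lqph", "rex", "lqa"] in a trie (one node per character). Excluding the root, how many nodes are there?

19

Insert word by word; a character creates a node only if that edge doesn't already exist:
  "raed" → 4 new (r, a, e, d)
  "lqbqt" → 5 new (l, q, b, q, t)
  "lqh" → prefix "lq" already present; 1 new (h)
  "lquhva" → prefix "lq" already present; 4 new (u, h, v, a)
  "lqph" → prefix "lq" already present; 2 new (p, h)
  "rex" → prefix "r" already present; 2 new (e, x)
  "lqa" → prefix "lq" already present; 1 new (a)
Total nodes = 4 + 5 + 1 + 4 + 2 + 2 + 1 = 19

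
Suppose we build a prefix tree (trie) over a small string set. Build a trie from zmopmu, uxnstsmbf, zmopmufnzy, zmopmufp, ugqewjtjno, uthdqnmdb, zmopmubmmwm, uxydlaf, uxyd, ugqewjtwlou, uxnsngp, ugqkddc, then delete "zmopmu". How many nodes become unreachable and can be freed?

0

Walk "zmopmu" from the leaf back toward the root, removing each node that no remaining word uses.
Every node on "zmopmu" is still needed (e.g. by "zmopmufnzy"), so nothing is freed.
Nodes removed: 0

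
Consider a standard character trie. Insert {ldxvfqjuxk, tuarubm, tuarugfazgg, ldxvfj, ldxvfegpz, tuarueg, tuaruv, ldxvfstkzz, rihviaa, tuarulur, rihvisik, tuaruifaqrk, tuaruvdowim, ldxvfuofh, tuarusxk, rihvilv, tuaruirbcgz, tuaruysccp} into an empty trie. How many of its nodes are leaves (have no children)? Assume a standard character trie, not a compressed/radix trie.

17

A leaf is a node with no children — equivalently, the end of a word that is not a proper prefix of any other stored word.
Those words: "ldxvfegpz", "ldxvfj", "ldxvfqjuxk", "ldxvfstkzz", "ldxvfuofh", "rihviaa", "rihvilv", "rihvisik", "tuarubm", "tuarueg", "tuarugfazgg", "tuaruifaqrk", "tuaruirbcgz", "tuarulur", "tuarusxk", "tuaruvdowim", "tuaruysccp"
Leaf count: 17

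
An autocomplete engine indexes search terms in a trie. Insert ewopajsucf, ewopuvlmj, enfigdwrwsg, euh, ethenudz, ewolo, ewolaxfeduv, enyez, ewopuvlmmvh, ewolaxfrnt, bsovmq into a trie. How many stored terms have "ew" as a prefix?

Traverse to the node for "ew", then collect every word in that subtree.
Matches: "ewolaxfeduv", "ewolaxfrnt", "ewolo", "ewopajsucf", "ewopuvlmj", "ewopuvlmmvh"
Count: 6

6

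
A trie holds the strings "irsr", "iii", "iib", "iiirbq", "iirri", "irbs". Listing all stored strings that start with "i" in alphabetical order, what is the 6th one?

Filter for "i…" and sort: "iib", "iii", "iiirbq", "iirri", "irbs", "irsr"
The 6th is irsr.

irsr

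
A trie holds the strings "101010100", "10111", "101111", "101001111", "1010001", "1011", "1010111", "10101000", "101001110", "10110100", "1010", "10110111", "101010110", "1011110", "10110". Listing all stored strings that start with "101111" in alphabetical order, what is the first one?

101111

DFS of the "101111" subtree visits, in order: "101111", "1011110"
The 1st is 101111.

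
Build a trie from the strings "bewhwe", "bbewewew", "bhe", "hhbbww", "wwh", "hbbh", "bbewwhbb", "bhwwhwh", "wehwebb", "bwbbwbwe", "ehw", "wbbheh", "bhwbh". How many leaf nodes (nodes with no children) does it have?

Leaves are exactly the stored words that no other stored word extends.
Those words: "bbewewew", "bbewwhbb", "bewhwe", "bhe", "bhwbh", "bhwwhwh", "bwbbwbwe", "ehw", "hbbh", "hhbbww", "wbbheh", "wehwebb", "wwh"
Leaf count: 13

13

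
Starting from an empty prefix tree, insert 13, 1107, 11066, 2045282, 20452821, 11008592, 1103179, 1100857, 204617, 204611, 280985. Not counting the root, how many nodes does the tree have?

34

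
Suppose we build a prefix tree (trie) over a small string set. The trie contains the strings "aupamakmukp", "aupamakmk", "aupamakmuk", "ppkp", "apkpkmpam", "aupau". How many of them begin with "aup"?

Walk to "aup"; the words in its subtree are exactly those with that prefix.
Words under "aup": aupamakmk, aupamakmuk, aupamakmukp, aupau
Count: 4

4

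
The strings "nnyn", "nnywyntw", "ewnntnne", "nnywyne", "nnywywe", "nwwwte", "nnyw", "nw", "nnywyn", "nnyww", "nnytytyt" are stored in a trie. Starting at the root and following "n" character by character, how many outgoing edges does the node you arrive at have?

2

The children of the "n" node are the distinct next characters among strings starting with "n".
Characters that immediately follow "n" among the stored strings: {n, w}.
That node has 2 child edges.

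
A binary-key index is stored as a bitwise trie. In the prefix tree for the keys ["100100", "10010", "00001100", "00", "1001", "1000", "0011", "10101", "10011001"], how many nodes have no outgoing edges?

6

A leaf is a node with no children — equivalently, the end of a word that is not a proper prefix of any other stored word.
Those words: "00001100", "0011", "1000", "100100", "10011001", "10101"
Leaf count: 6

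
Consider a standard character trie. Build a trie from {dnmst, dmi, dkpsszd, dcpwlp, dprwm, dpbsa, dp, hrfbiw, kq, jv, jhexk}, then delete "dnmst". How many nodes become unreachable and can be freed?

A node on "dnmst"'s path can go only if nothing else ends at it or branches off below it.
The suffix "nmst" (4 nodes) is used only by "dnmst"; the node for "d" still has the child "m", so pruning stops there.
Nodes removed: 4

4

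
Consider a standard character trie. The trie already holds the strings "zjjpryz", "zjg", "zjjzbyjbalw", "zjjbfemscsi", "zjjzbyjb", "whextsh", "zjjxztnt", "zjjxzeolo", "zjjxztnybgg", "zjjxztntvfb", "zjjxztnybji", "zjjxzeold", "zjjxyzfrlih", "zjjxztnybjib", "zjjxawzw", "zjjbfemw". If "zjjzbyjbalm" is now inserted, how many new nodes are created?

1

The longest prefix of "zjjzbyjbalm" already in the trie is "zjjzbyjbal" (length 10).
So 11 − 10 = 1 new nodes.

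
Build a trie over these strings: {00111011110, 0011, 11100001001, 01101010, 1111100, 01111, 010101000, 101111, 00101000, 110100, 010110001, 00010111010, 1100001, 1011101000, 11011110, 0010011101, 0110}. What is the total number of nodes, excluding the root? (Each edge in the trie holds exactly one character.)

Count nodes per top-level branch (shared prefixes stored once):
  '0'-branch (00010111010, 0010011101, 00101000, 0011, 00111011110, 010101000, 010110001, 0110, 01101010, 01111): 52 nodes
  '1'-branch (1011101000, 101111, 1100001, 110100, 11011110, 11100001001, 1111100): 37 nodes
Sum: 89

89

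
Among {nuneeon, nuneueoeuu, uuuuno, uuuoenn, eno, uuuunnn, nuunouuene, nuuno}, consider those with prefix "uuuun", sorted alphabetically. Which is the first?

Words with prefix "uuuun", in lexicographic order: "uuuunnn", "uuuuno"
The 1st is uuuunnn.

uuuunnn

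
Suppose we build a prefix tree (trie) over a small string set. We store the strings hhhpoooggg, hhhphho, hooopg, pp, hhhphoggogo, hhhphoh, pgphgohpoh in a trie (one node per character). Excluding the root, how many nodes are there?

Trie structure (* marks end of a word):
(root)
├─ h
│  ├─ h
│  │  └─ h
│  │     └─ p
│  │        ├─ h
│  │        │  ├─ h
│  │        │  │  └─ o *
│  │        │  └─ o
│  │        │     ├─ g
│  │        │     │  └─ g
│  │        │     │     └─ o
│  │        │     │        └─ g
│  │        │     │           └─ o *
│  │        │     └─ h *
│  │        └─ o
│  │           └─ o
│  │              └─ o
│  │                 └─ g
│  │                    └─ g
│  │                       └─ g *
│  └─ o
│     └─ o
│        └─ o
│           └─ p
│              └─ g *
└─ p
   ├─ g
   │  └─ p
   │     └─ h
   │        └─ g
   │           └─ o
   │              └─ h
   │                 └─ p
   │                    └─ o
   │                       └─ h *
   └─ p *
Counting every labelled node above: 36.

36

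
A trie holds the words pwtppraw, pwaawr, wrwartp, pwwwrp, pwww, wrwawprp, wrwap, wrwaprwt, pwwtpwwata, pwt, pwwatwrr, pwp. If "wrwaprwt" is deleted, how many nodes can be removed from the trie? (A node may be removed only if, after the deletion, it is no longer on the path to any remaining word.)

3

A node on "wrwaprwt"'s path can go only if nothing else ends at it or branches off below it.
The suffix "rwt" (3 nodes) is used only by "wrwaprwt"; "wrwap" is itself a stored word, so pruning stops there.
Nodes removed: 3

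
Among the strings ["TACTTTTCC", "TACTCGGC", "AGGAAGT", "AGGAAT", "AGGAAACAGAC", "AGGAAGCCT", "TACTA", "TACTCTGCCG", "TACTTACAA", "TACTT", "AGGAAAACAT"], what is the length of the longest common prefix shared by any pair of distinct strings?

6

Equivalently: take the maximum, over all pairs, of their longest common prefix length.
e.g. "AGGAAAACAT" and "AGGAAACAGAC" share the prefix "AGGAAA" of length 6; no pair shares a longer one.
Longest shared-prefix length: 6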